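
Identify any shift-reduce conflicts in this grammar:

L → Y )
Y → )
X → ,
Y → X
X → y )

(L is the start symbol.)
Augment with L' → L and build the canonical LR(0) collection (I0 = CLOSURE({[L' → . L]}), then GOTO on every symbol after a dot until no new states appear). It has 9 states:
  I0: { [L → . Y )], [L' → . L], [X → . ,], [X → . y )], [Y → . )], [Y → . X] }  — shift
  I1: { [Y → ) .] }  — reduce
  I2: { [X → , .] }  — reduce
  I3: { [L' → L .] }  — accept
  I4: { [Y → X .] }  — reduce
  I5: { [L → Y . )] }  — shift
  I6: { [X → y . )] }  — shift
  I7: { [X → y ) .] }  — reduce
  I8: { [L → Y ) .] }  — reduce

No state contains both a complete item and a shift item.

Answer: No shift-reduce conflicts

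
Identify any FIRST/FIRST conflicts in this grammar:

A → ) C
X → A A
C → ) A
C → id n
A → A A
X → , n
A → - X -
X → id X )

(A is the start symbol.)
Yes. A → ')' C / A → A A on { ')' }; A → A A / A → '-' X '-' on { '-' }

FIRST sets of the non-terminals at (or reachable through a nullable prefix from) the front of some alternative:
  FIRST(A) = { ')', '-' }

Productions for A:
  A → ) C: FIRST = { ')' }
  A → A A: FIRST = { ')', '-' }
  A → - X -: FIRST = { '-' }
Productions for X:
  X → A A: FIRST = { ')', '-' }
  X → , n: FIRST = { ',' }
  X → id X ): FIRST = { 'id' }
Productions for C:
  C → ) A: FIRST = { ')' }
  C → id n: FIRST = { 'id' }

Conflict for A: A → ) C and A → A A
  Overlap: { ')' }
Conflict for A: A → A A and A → - X -
  Overlap: { '-' }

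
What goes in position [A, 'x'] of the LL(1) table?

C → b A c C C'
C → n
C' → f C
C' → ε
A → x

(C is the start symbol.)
To find M[A, 'x'], we find productions for A where 'x' is in the predict set (PREDICT(N → α) = (FIRST(α) \ {ε}) ∪ (FOLLOW(N) if α ⇒* ε)).

A → x: PREDICT = { 'x' }
  'x' is in predict set, so this production goes in M[A, 'x']

M[A, 'x'] = A → x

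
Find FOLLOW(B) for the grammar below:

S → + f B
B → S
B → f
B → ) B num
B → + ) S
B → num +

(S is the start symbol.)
To compute FOLLOW(B), find every occurrence of B on a right-hand side N → α B β: add FIRST(β) \ {ε}, and if β is empty or nullable also add FOLLOW(N). Iterate to a fixed point.

In S → + f B: B is at the end, add FOLLOW(S)
In B → ) B num: B is followed by num, add FIRST(num) \ {ε} = { 'num' }

The FOLLOW sets referred to above (computed the same way, to a fixed point):
  FOLLOW(S) = { $, 'num' }

Taking the union: FOLLOW(B) = { $, 'num' }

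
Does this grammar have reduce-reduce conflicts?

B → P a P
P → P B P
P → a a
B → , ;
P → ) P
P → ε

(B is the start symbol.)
Augment with B' → B and build the canonical LR(0) collection (I0 = CLOSURE({[B' → . B]}), then GOTO on every symbol after a dot until no new states appear). It has 14 states:
  I0: { [B → . , ;], [B → . P a P], [B' → . B], [P → . ) P], [P → . P B P], [P → . a a], [P → .] }  — shift, reduce
  I1: { [P → ) . P], [P → . ) P], [P → . P B P], [P → . a a], [P → .] }  — shift, reduce
  I2: { [B → , . ;] }  — shift
  I3: { [B' → B .] }  — accept
  I4: { [B → . , ;], [B → . P a P], [B → P . a P], [P → . ) P], [P → . P B P], [P → . a a], [P → .], [P → P . B P] }  — shift, reduce
  I5: { [P → a . a] }  — shift
  I6: { [P → a a .] }  — reduce
  I7: { [P → . ) P], [P → . P B P], [P → . a a], [P → .], [P → P B . P] }  — shift, reduce
  I8: { [B → P a . P], [P → . ) P], [P → . P B P], [P → . a a], [P → .], [P → a . a] }  — shift, reduce
  I9: { [B → . , ;], [B → . P a P], [B → P a P .], [P → . ) P], [P → . P B P], [P → . a a], [P → .], [P → P . B P] }  — shift, 2 reduces
  I10: { [P → a . a], [P → a a .] }  — shift, reduce
  I11: { [B → . , ;], [B → . P a P], [P → . ) P], [P → . P B P], [P → . a a], [P → .], [P → P . B P], [P → P B P .] }  — shift, 2 reduces
  I12: { [B → , ; .] }  — reduce
  I13: { [B → . , ;], [B → . P a P], [P → ) P .], [P → . ) P], [P → . P B P], [P → . a a], [P → .], [P → P . B P] }  — shift, 2 reduces

I9 contains complete items [B → P a P .], [P → .] — reduce-reduce conflict.
I11 contains complete items [P → .], [P → P B P .] — reduce-reduce conflict.
I13 contains complete items [P → .], [P → ) P .] — reduce-reduce conflict.

Answer: Yes — I9: [B → P a P .] vs [P → .]; I11: [P → .] vs [P → P B P .]; I13: [P → .] vs [P → ) P .]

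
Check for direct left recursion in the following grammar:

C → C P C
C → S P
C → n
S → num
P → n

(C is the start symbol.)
C → C P C: LEFT RECURSIVE (starts with C)
C → S P: starts with S
C → n: starts with n
S → num: starts with num
P → n: starts with n

The grammar has direct left recursion on: C.

Answer: Yes, C is left-recursive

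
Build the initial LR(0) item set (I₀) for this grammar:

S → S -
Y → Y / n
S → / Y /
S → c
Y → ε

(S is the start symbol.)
First, augment the grammar with S' → S
I₀ = CLOSURE({ [S' → . S] }):
  [S' → . S] has the dot before S: add [S → . S -], [S → . / Y /], [S → . c]
No further items can be added.

I₀ = { [S → . / Y /], [S → . S -], [S → . c], [S' → . S] }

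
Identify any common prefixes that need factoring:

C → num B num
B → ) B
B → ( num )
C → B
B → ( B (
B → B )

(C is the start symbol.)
Left-factoring is needed when two productions for the same non-terminal
share a common prefix on the right-hand side.

Productions for C:
  C → num B num
  C → B
Productions for B:
  B → ) B
  B → ( num )
  B → ( B (
  B → B )

Found common prefix '(' in productions for B

Answer: Yes, B has productions with common prefix '('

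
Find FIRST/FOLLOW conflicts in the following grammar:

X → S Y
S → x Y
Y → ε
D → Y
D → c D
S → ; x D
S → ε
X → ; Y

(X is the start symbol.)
No FIRST/FOLLOW conflicts.

A FIRST/FOLLOW conflict occurs when a non-terminal N has a nullable alternative N → β (β ⇒* ε) and another alternative N → α with FIRST(α) ∩ FOLLOW(N) ≠ ∅: on such a lookahead the parser cannot decide between expanding α and letting N vanish via β.

Nullable non-terminals: D, S, X, Y.
FIRST sets used below: FIRST(Y) = { ε }, FIRST(S) = { ';', 'x', ε }

D: nullable alternative(s) D → Y; FOLLOW(D) = { $ }
  D → Y: FIRST \ {ε} = { } — this is the only nullable alternative, skip
  D → c D: FIRST \ {ε} = { 'c' } — disjoint from FOLLOW(D)

S: nullable alternative(s) S → ε; FOLLOW(S) = { $ }
  S → x Y: FIRST \ {ε} = { 'x' } — disjoint from FOLLOW(S)
  S → ; x D: FIRST \ {ε} = { ';' } — disjoint from FOLLOW(S)
  S → ε: FIRST \ {ε} = { } — this is the only nullable alternative, skip

X: nullable alternative(s) X → S Y; FOLLOW(X) = { $ }
  X → S Y: FIRST \ {ε} = { ';', 'x' } — this is the only nullable alternative, skip
  X → ; Y: FIRST \ {ε} = { ';' } — disjoint from FOLLOW(X)
Y has a nullable alternative but only one production, so nothing to check.

No FIRST/FOLLOW conflicts found.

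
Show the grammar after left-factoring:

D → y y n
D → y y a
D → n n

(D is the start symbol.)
D → y y D'
D' → n
D' → a
D → n n

Left-factoring transforms A → αβ₁ | αβ₂ into A → αA' and A' → β₁ | β₂
(α is the longest common prefix among the alternatives). Repeat until
no nonterminal has two alternatives with a common prefix.

Round 1: D has alternatives sharing prefix 'y y'. Introduce D': D → y y D'
  Add: D' → n
  Add: D' → a

No remaining common prefixes — done.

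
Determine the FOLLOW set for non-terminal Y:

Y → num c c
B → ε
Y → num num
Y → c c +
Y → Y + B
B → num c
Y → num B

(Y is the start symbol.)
Y is the start symbol, so $ ∈ FOLLOW(Y).
In Y → Y + B: Y is followed by '+' B, add FIRST('+' B) \ {ε} = { '+' }

Taking the union: FOLLOW(Y) = { $, '+' }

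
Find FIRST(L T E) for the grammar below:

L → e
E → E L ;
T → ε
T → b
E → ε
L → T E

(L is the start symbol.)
{ ';', 'b', 'e', ε }

FIRST sets of the non-terminals involved (from the grammar, by fixed-point iteration):
  FIRST(L) = { ';', 'b', 'e', ε }
  FIRST(T) = { 'b', ε }
  FIRST(E) = { ';', 'b', 'e', ε }

To compute FIRST(L T E), process the symbols left to right:
Symbol L is a non-terminal. Add FIRST(L) \ {ε} = { ';', 'b', 'e' }
L is nullable (ε ∈ FIRST(L)), continue to the next symbol.
Symbol T is a non-terminal. Add FIRST(T) \ {ε} = { 'b' }
T is nullable (ε ∈ FIRST(T)), continue to the next symbol.
Symbol E is a non-terminal. Add FIRST(E) \ {ε} = { ';', 'b', 'e' }
E is nullable (ε ∈ FIRST(E)), continue to the next symbol.
All symbols are nullable, so ε is in the result.
FIRST(L T E) = { ';', 'b', 'e', ε }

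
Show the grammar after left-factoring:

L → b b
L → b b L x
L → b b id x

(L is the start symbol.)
Left-factoring transforms A → αβ₁ | αβ₂ into A → αA' and A' → β₁ | β₂
(α is the longest common prefix among the alternatives). Repeat until
no nonterminal has two alternatives with a common prefix.

Round 1: L has alternatives sharing prefix 'b b'. Introduce L': L → b b L'
  Add: L' → ε
  Add: L' → L x
  Add: L' → id x

No remaining common prefixes — done.

Resulting grammar:
L → b b L'
L' → ε
L' → L x
L' → id x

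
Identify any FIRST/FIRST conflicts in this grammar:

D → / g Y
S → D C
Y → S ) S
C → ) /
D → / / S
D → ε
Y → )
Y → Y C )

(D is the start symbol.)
Yes. D → '/' g Y / D → '/' '/' S on { '/' }; Y → S ')' S / Y → ')' on { ')' }; Y → S ')' S / Y → Y C ')' on { ')', '/' }; Y → ')' / Y → Y C ')' on { ')' }

A FIRST/FIRST conflict occurs when two productions N → α and N → β for the same non-terminal have FIRST(α) ∩ FIRST(β) ≠ ∅ (with ε ∈ FIRST of a nullable right-hand side, so two nullable alternatives also conflict).

FIRST sets of the non-terminals at (or reachable through a nullable prefix from) the front of some alternative:
  FIRST(S) = { ')', '/' }
  FIRST(Y) = { ')', '/' }

Productions for D:
  D → / g Y: FIRST = { '/' }
  D → / / S: FIRST = { '/' }
  D → ε: FIRST = { ε }
Productions for Y:
  Y → S ) S: FIRST = { ')', '/' }
  Y → ): FIRST = { ')' }
  Y → Y C ): FIRST = { ')', '/' }
S, C have only one production, so no FIRST/FIRST conflict is possible there.

Conflict for D: D → / g Y and D → / / S
  Overlap: { '/' }
Conflict for Y: Y → S ) S and Y → )
  Overlap: { ')' }
Conflict for Y: Y → S ) S and Y → Y C )
  Overlap: { ')', '/' }
Conflict for Y: Y → ) and Y → Y C )
  Overlap: { ')' }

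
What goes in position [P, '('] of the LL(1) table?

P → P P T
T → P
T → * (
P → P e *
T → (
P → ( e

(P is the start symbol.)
P → P P T, P → P e *, P → ( e

To find M[P, '('], we find productions for P where '(' is in the predict set (PREDICT(N → α) = (FIRST(α) \ {ε}) ∪ (FOLLOW(N) if α ⇒* ε)).

Relevant sets:
  FIRST(P) = { '(' }

P → P P T: PREDICT = { '(' }
  '(' is in predict set, so this production goes in M[P, '(']
P → P e *: PREDICT = { '(' }
  '(' is in predict set, so this production goes in M[P, '(']
P → ( e: PREDICT = { '(' }
  '(' is in predict set, so this production goes in M[P, '(']

M[P, '('] = P → P P T, P → P e *, P → ( e  (a multiply-defined cell — the grammar is not LL(1))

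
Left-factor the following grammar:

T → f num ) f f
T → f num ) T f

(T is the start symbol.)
Left-factoring transforms A → αβ₁ | αβ₂ into A → αA' and A' → β₁ | β₂
(α is the longest common prefix among the alternatives). Repeat until
no nonterminal has two alternatives with a common prefix.

Round 1: T has alternatives sharing prefix 'f num )'. Introduce T': T → f num ) T'
  Add: T' → f f
  Add: T' → T f

No remaining common prefixes — done.

Resulting grammar:
T → f num ) T'
T' → f f
T' → T f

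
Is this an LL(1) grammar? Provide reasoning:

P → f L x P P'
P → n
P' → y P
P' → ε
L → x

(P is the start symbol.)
A grammar is LL(1) if for each non-terminal N with multiple productions, the predict sets of those productions are pairwise disjoint, where PREDICT(N → α) = (FIRST(α) \ {ε}) ∪ (FOLLOW(N) if α ⇒* ε).

Relevant sets:
  FOLLOW(P') = { $, 'y' }

For P:
  PREDICT(P → f L x P P') = { 'f' }
  PREDICT(P → n) = { 'n' }
For P':
  PREDICT(P' → y P) = { 'y' }
  PREDICT(P' → ε) = { $, 'y' }
L has a single production, so nothing to check there.

Conflict found: Predict set conflict for P': { 'y' }
The grammar is NOT LL(1).

Answer: No. Predict set conflict for P': { 'y' }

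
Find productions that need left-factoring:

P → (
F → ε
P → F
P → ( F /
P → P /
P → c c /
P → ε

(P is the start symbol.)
Yes, P has productions with common prefix '('

Left-factoring is needed when two productions for the same non-terminal
share a common prefix on the right-hand side.

Productions for P:
  P → (
  P → F
  P → ( F /
  P → P /
  P → c c /
  P → ε

Found common prefix '(' in productions for P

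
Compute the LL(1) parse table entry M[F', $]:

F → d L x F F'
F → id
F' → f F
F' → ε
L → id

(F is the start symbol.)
To find M[F', $], we find productions for F' where $ is in the predict set (PREDICT(N → α) = (FIRST(α) \ {ε}) ∪ (FOLLOW(N) if α ⇒* ε)).

Relevant sets:
  FOLLOW(F') = { $, 'f' }

F' → f F: PREDICT = { 'f' }
F' → ε: PREDICT = { $, 'f' }
  $ is in predict set, so this production goes in M[F', $]

M[F', $] = F' → ε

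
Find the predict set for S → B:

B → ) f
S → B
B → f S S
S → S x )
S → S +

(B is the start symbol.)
PREDICT(S → B) = (FIRST(RHS) \ {ε}) ∪ (FOLLOW(S) if ε ∈ FIRST(RHS), i.e. RHS ⇒* ε)
FIRST(B) = { ')', 'f' }
FIRST(B) = { ')', 'f' }
ε ∉ FIRST(B), so FOLLOW(S) is not added.
PREDICT(S → B) = { ')', 'f' }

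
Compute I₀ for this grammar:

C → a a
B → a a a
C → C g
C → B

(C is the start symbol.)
First, augment the grammar with C' → C
I₀ = CLOSURE({ [C' → . C] }):
  [C' → . C] has the dot before C: add [C → . a a], [C → . C g], [C → . B]
  [C → . B] has the dot before B: add [B → . a a a]
No further items can be added.

I₀ = { [B → . a a a], [C → . B], [C → . C g], [C → . a a], [C' → . C] }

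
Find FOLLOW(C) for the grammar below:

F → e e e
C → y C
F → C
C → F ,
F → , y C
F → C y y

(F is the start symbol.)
To compute FOLLOW(C), find every occurrence of C on a right-hand side N → α C β: add FIRST(β) \ {ε}, and if β is empty or nullable also add FOLLOW(N). Iterate to a fixed point.

In C → y C: C is at the end; this adds FOLLOW(C) to itself — nothing new
In F → C: C is at the end, add FOLLOW(F)
In F → , y C: C is at the end, add FOLLOW(F)
In F → C y y: C is followed by y y, add FIRST(y y) \ {ε} = { 'y' }

The FOLLOW sets referred to above (computed the same way, to a fixed point):
  FOLLOW(F) = { $, ',' }

Taking the union: FOLLOW(C) = { $, ',', 'y' }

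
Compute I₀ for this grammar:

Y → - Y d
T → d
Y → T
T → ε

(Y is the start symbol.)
{ [T → . d], [T → .], [Y → . - Y d], [Y → . T], [Y' → . Y] }

First, augment the grammar with Y' → Y
I₀ = CLOSURE({ [Y' → . Y] }):
  [Y' → . Y] has the dot before Y: add [Y → . - Y d], [Y → . T]
  [Y → . T] has the dot before T: add [T → . d], [T → .]
No further items can be added.

I₀ = { [T → . d], [T → .], [Y → . - Y d], [Y → . T], [Y' → . Y] }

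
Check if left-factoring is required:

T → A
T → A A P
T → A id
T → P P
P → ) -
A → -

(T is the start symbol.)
Left-factoring is needed when two productions for the same non-terminal
share a common prefix on the right-hand side.

Productions for T:
  T → A
  T → A A P
  T → A id
  T → P P

Found common prefix 'A' in productions for T

Answer: Yes, T has productions with common prefix 'A'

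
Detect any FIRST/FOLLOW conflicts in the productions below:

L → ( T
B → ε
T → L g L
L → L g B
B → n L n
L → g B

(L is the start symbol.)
A FIRST/FOLLOW conflict occurs when a non-terminal N has a nullable alternative N → β (β ⇒* ε) and another alternative N → α with FIRST(α) ∩ FOLLOW(N) ≠ ∅: on such a lookahead the parser cannot decide between expanding α and letting N vanish via β.

Nullable non-terminals: B.

B: nullable alternative(s) B → ε; FOLLOW(B) = { $, 'g', 'n' }
  B → ε: FIRST \ {ε} = { } — this is the only nullable alternative, skip
  B → n L n: FIRST \ {ε} = { 'n' } — overlaps FOLLOW(B) on { 'n' }: CONFLICT

L, T have no nullable alternative, so no FIRST/FOLLOW check is needed there.

So the grammar has 1 FIRST/FOLLOW conflict (marked CONFLICT above).

Answer: Yes. B → n L n with FOLLOW(B) on { 'n' }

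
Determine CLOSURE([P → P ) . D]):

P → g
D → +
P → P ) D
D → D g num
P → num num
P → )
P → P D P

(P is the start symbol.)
{ [D → . +], [D → . D g num], [P → P ) . D] }

To compute CLOSURE, for each item [A → α.Bβ] where B is a non-terminal, add [B → .γ] for all productions B → γ; repeat for the newly added items until nothing changes.

Start with: [P → P ) . D]
  [P → P ) . D] has the dot before D: add [D → . +], [D → . D g num]
No further items can be added.

CLOSURE = { [D → . +], [D → . D g num], [P → P ) . D] }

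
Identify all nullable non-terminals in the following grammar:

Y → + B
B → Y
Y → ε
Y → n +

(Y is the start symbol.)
A non-terminal is nullable if it can derive ε (the empty string): either it has an ε-production, or it has a production whose right-hand side consists entirely of nullable non-terminals.

ε-productions: Y → ε
So Y is immediately nullable.
B → Y: every symbol on the right is nullable, so B is nullable too.
Every non-terminal is now nullable.
Nullable = { 'B', 'Y' }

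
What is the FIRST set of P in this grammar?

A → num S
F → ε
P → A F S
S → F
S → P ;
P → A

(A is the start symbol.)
{ 'num' }

FIRST sets of the other non-terminals involved (by the same procedure, iterated to a fixed point):
  FIRST(A) = { 'num' }

From P → A F S:
  - A is a non-terminal: add FIRST(A) \ {ε} = { 'num' }
    A is not nullable, so stop
From P → A:
  - A is a non-terminal: add FIRST(A) \ {ε} = { 'num' }
    A is not nullable, so stop

Collecting: FIRST(P) = { 'num' }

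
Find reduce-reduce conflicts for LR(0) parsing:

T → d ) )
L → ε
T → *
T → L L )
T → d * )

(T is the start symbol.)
A reduce-reduce conflict occurs when an LR(0) state has two complete items [A → α .] and [B → β .] — both call for a reduction, and with no lookahead the parser cannot choose between them.

Augment with T' → T and build the canonical LR(0) collection (I0 = CLOSURE({[T' → . T]}), then GOTO on every symbol after a dot until no new states appear). It has 11 states:
  I0: { [L → .], [T → . *], [T → . L L )], [T → . d ) )], [T → . d * )], [T' → . T] }  — shift, reduce
  I1: { [T → * .] }  — reduce
  I2: { [L → .], [T → L . L )] }  — reduce
  I3: { [T' → T .] }  — accept
  I4: { [T → d . ) )], [T → d . * )] }  — shift
  I5: { [T → d ) . )] }  — shift
  I6: { [T → d * . )] }  — shift
  I7: { [T → d * ) .] }  — reduce
  I8: { [T → d ) ) .] }  — reduce
  I9: { [T → L L . )] }  — shift
  I10: { [T → L L ) .] }  — reduce

No state contains more than one complete item.

Answer: No reduce-reduce conflicts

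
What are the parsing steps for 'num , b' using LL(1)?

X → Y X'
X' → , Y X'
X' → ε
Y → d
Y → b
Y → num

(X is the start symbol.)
Stack is shown with the top on the left.

Stack     Input      Action
---------------------------
X $       num , b $  output X → Y X'
Y X' $    num , b $  output Y → num
num X' $  num , b $  match 'num'
X' $      , b $      output X' → , Y X'
, Y X' $  , b $      match ','
Y X' $    b $        output Y → b
b X' $    b $        match 'b'
X' $      $          output X' → ε
$         $          accept

The string is accepted.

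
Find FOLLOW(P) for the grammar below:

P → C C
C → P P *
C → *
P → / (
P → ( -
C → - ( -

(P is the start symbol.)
P is the start symbol, so $ ∈ FOLLOW(P).
In C → P P *: P is followed by P '*', add FIRST(P '*') \ {ε} = { '(', '*', '-', '/' }
In C → P P *: P is followed by '*', add FIRST('*') \ {ε} = { '*' }

Taking the union: FOLLOW(P) = { $, '(', '*', '-', '/' }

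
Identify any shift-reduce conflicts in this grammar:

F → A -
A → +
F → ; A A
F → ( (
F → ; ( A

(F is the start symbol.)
No shift-reduce conflicts

Augment with F' → F and build the canonical LR(0) collection (I0 = CLOSURE({[F' → . F]}), then GOTO on every symbol after a dot until no new states appear). It has 12 states:
  I0: { [A → . +], [F → . ( (], [F → . ; ( A], [F → . ; A A], [F → . A -], [F' → . F] }  — shift
  I1: { [F → ( . (] }  — shift
  I2: { [A → + .] }  — reduce
  I3: { [A → . +], [F → ; . ( A], [F → ; . A A] }  — shift
  I4: { [F → A . -] }  — shift
  I5: { [F' → F .] }  — accept
  I6: { [F → A - .] }  — reduce
  I7: { [A → . +], [F → ; ( . A] }  — shift
  I8: { [A → . +], [F → ; A . A] }  — shift
  I9: { [F → ; A A .] }  — reduce
  I10: { [F → ; ( A .] }  — reduce
  I11: { [F → ( ( .] }  — reduce

No state contains both a complete item and a shift item.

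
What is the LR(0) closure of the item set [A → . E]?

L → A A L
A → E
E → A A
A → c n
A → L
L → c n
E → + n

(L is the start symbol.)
To compute CLOSURE, for each item [A → α.Bβ] where B is a non-terminal, add [B → .γ] for all productions B → γ; repeat for the newly added items until nothing changes.

Start with: [A → . E]
  [A → . E] has the dot before E: add [E → . A A], [E → . + n]
  [E → . A A] has the dot before A: add [A → . c n], [A → . L]
  [A → . L] has the dot before L: add [L → . A A L], [L → . c n]
No further items can be added.

CLOSURE = { [A → . E], [A → . L], [A → . c n], [E → . + n], [E → . A A], [L → . A A L], [L → . c n] }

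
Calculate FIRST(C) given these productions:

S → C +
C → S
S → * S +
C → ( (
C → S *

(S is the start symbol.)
FIRST sets of the other non-terminals involved (by the same procedure, iterated to a fixed point):
  FIRST(S) = { '(', '*' }

From C → S:
  - S is a non-terminal: add FIRST(S) \ {ε} = { '(', '*' }
    S is not nullable, so stop
From C → ( (:
  - '(' is a terminal: add '(' and stop
From C → S *:
  - S is a non-terminal: add FIRST(S) \ {ε} = { '(', '*' }
    S is not nullable, so stop

Collecting: FIRST(C) = { '(', '*' }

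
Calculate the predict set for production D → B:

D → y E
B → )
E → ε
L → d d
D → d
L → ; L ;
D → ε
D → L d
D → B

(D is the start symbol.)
{ ')' }

PREDICT(D → B) = (FIRST(RHS) \ {ε}) ∪ (FOLLOW(D) if ε ∈ FIRST(RHS), i.e. RHS ⇒* ε)
FIRST(B) = { ')' }
FIRST(B) = { ')' }
ε ∉ FIRST(B), so FOLLOW(D) is not added.
PREDICT(D → B) = { ')' }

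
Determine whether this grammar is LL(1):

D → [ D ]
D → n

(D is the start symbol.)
Yes, the grammar is LL(1).

A grammar is LL(1) if for each non-terminal N with multiple productions, the predict sets of those productions are pairwise disjoint, where PREDICT(N → α) = (FIRST(α) \ {ε}) ∪ (FOLLOW(N) if α ⇒* ε).

For D:
  PREDICT(D → '[' D ']') = { '[' }
  PREDICT(D → n) = { 'n' }

All predict sets are disjoint. The grammar IS LL(1).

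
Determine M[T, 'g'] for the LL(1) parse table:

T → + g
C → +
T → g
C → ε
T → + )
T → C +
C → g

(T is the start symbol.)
To find M[T, 'g'], we find productions for T where 'g' is in the predict set (PREDICT(N → α) = (FIRST(α) \ {ε}) ∪ (FOLLOW(N) if α ⇒* ε)).

Relevant sets:
  FIRST(C) = { '+', 'g', ε }

T → + g: PREDICT = { '+' }
T → g: PREDICT = { 'g' }
  'g' is in predict set, so this production goes in M[T, 'g']
T → + ): PREDICT = { '+' }
T → C +: PREDICT = { '+', 'g' }
  'g' is in predict set, so this production goes in M[T, 'g']

M[T, 'g'] = T → g, T → C +  (a multiply-defined cell — the grammar is not LL(1))

Answer: T → g, T → C +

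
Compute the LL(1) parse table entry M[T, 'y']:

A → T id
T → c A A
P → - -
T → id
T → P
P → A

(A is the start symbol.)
Empty (error entry)

To find M[T, 'y'], we find productions for T where 'y' is in the predict set (PREDICT(N → α) = (FIRST(α) \ {ε}) ∪ (FOLLOW(N) if α ⇒* ε)).

Relevant sets:
  FIRST(P) = { '-', 'c', 'id' }

T → c A A: PREDICT = { 'c' }
T → id: PREDICT = { 'id' }
T → P: PREDICT = { '-', 'c', 'id' }

M[T, 'y'] is empty (no production applies)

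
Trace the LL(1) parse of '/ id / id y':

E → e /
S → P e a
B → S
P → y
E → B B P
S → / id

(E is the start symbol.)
Stack is shown with the top on the left.

Stack       Input          Action
---------------------------------
E $         / id / id y $  output E → B B P
B B P $     / id / id y $  output B → S
S B P $     / id / id y $  output S → / id
/ id B P $  / id / id y $  match '/'
id B P $    id / id y $    match 'id'
B P $       / id y $       output B → S
S P $       / id y $       output S → / id
/ id P $    / id y $       match '/'
id P $      id y $         match 'id'
P $         y $            output P → y
y $         y $            match 'y'
$           $              accept

The string is accepted.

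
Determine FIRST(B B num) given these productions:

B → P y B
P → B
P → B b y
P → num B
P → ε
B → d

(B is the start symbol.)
FIRST sets of the non-terminals involved (from the grammar, by fixed-point iteration):
  FIRST(B) = { 'd', 'num', 'y' }

To compute FIRST(B B num), process the symbols left to right:
Symbol B is a non-terminal. Add FIRST(B) \ {ε} = { 'd', 'num', 'y' }
B is not nullable (ε ∉ FIRST(B)), so stop here.
FIRST(B B num) = { 'd', 'num', 'y' }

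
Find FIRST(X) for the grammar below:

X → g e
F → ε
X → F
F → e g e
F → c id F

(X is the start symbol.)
To compute FIRST(X), examine every production with X on the left-hand side, reading each right-hand side left to right until a non-nullable symbol is reached.

FIRST sets of the other non-terminals involved (by the same procedure, iterated to a fixed point):
  FIRST(F) = { 'c', 'e', ε }

From X → g e:
  - g is a terminal: add 'g' and stop
From X → F:
  - F is a non-terminal: add FIRST(F) \ {ε} = { 'c', 'e' }
    F is nullable and nothing follows, so the whole right-hand side can vanish: ε ∈ FIRST(X)

Collecting: FIRST(X) = { 'c', 'e', 'g', ε }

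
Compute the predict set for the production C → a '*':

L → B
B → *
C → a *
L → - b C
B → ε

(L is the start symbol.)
{ 'a' }

PREDICT(C → a '*') = (FIRST(RHS) \ {ε}) ∪ (FOLLOW(C) if ε ∈ FIRST(RHS), i.e. RHS ⇒* ε)
FIRST(a '*') = { 'a' }
ε ∉ FIRST(a '*'), so FOLLOW(C) is not added.
PREDICT(C → a '*') = { 'a' }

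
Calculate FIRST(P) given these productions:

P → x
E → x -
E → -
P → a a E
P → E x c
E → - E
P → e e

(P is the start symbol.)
{ '-', 'a', 'e', 'x' }

To compute FIRST(P), examine every production with P on the left-hand side, reading each right-hand side left to right until a non-nullable symbol is reached.

FIRST sets of the other non-terminals involved (by the same procedure, iterated to a fixed point):
  FIRST(E) = { '-', 'x' }

From P → x:
  - x is a terminal: add 'x' and stop
From P → a a E:
  - a is a terminal: add 'a' and stop
From P → E x c:
  - E is a non-terminal: add FIRST(E) \ {ε} = { '-', 'x' }
    E is not nullable, so stop
From P → e e:
  - e is a terminal: add 'e' and stop

Collecting: FIRST(P) = { '-', 'a', 'e', 'x' }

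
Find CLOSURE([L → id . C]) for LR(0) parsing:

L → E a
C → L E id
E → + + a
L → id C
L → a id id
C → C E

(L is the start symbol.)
Start with: [L → id . C]
  [L → id . C] has the dot before C: add [C → . L E id], [C → . C E]
  [C → . L E id] has the dot before L: add [L → . E a], [L → . id C], [L → . a id id]
  [L → . E a] has the dot before E: add [E → . + + a]
No further items can be added.

CLOSURE = { [C → . C E], [C → . L E id], [E → . + + a], [L → . E a], [L → . a id id], [L → . id C], [L → id . C] }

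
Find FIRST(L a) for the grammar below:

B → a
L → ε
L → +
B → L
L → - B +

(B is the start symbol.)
FIRST sets of the non-terminals involved (from the grammar, by fixed-point iteration):
  FIRST(L) = { '+', '-', ε }

To compute FIRST(L a), process the symbols left to right:
Symbol L is a non-terminal. Add FIRST(L) \ {ε} = { '+', '-' }
L is nullable (ε ∈ FIRST(L)), continue to the next symbol.
Symbol a is a terminal. Add 'a' and stop.
FIRST(L a) = { '+', '-', 'a' }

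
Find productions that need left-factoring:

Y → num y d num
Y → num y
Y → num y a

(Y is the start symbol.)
Left-factoring is needed when two productions for the same non-terminal
share a common prefix on the right-hand side.

Productions for Y:
  Y → num y d num
  Y → num y
  Y → num y a

Found common prefix 'num y' in productions for Y

Answer: Yes, Y has productions with common prefix 'num y'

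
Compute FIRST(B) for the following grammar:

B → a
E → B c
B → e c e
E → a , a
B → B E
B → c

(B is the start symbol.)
{ 'a', 'c', 'e' }

To compute FIRST(B), examine every production with B on the left-hand side, reading each right-hand side left to right until a non-nullable symbol is reached.

From B → a:
  - a is a terminal: add 'a' and stop
From B → e c e:
  - e is a terminal: add 'e' and stop
From B → B E:
  - B is the symbol being defined: contributes nothing new
    B is not nullable, so stop
From B → c:
  - c is a terminal: add 'c' and stop

Collecting: FIRST(B) = { 'a', 'c', 'e' }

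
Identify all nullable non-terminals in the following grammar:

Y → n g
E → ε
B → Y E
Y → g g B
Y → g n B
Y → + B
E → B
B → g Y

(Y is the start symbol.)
A non-terminal is nullable if it can derive ε (the empty string): either it has an ε-production, or it has a production whose right-hand side consists entirely of nullable non-terminals.

ε-productions: E → ε
So E is immediately nullable.
No further non-terminal can be added: every production for the remaining non-terminals contains a terminal or a non-nullable non-terminal.
Nullable = { 'E' }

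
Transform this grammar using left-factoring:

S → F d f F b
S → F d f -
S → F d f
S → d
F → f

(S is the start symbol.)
S → F d f S'
S' → F b
S' → -
S' → ε
S → d
F → f

Left-factoring transforms A → αβ₁ | αβ₂ into A → αA' and A' → β₁ | β₂
(α is the longest common prefix among the alternatives). Repeat until
no nonterminal has two alternatives with a common prefix.

Round 1: S has alternatives sharing prefix 'F d f'. Introduce S': S → F d f S'
  Add: S' → F b
  Add: S' → -
  Add: S' → ε

No remaining common prefixes — done.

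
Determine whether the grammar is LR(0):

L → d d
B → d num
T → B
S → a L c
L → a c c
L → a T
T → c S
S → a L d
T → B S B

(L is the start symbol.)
No. Shift-reduce conflict between [T → B .] and [S → . a L c]

Augment with L' → L and build the canonical LR(0) collection (I0 = CLOSURE({[L' → . L]}), then GOTO on every symbol after a dot until no new states appear). It has 18 states:
  I0: { [L → . a T], [L → . a c c], [L → . d d], [L' → . L] }  — shift
  I1: { [L' → L .] }  — accept
  I2: { [B → . d num], [L → a . T], [L → a . c c], [T → . B S B], [T → . B], [T → . c S] }  — shift
  I3: { [L → d . d] }  — shift
  I4: { [L → d d .] }  — reduce
  I5: { [S → . a L c], [S → . a L d], [T → B . S B], [T → B .] }  — shift, reduce
  I6: { [L → a T .] }  — reduce
  I7: { [L → a c . c], [S → . a L c], [S → . a L d], [T → c . S] }  — shift
  I8: { [B → d . num] }  — shift
  I9: { [B → d num .] }  — reduce
  I10: { [T → c S .] }  — reduce
  I11: { [L → . a T], [L → . a c c], [L → . d d], [S → a . L c], [S → a . L d] }  — shift
  I12: { [L → a c c .] }  — reduce
  I13: { [S → a L . c], [S → a L . d] }  — shift
  I14: { [S → a L c .] }  — reduce
  I15: { [S → a L d .] }  — reduce
  I16: { [B → . d num], [T → B S . B] }  — shift
  I17: { [T → B S B .] }  — reduce

Conflict in state I5:
  Shift-reduce conflict between [T → B .] and [S → . a L c]
So the grammar is NOT LR(0).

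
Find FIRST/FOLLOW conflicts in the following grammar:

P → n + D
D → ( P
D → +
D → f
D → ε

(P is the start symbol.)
A FIRST/FOLLOW conflict occurs when a non-terminal N has a nullable alternative N → β (β ⇒* ε) and another alternative N → α with FIRST(α) ∩ FOLLOW(N) ≠ ∅: on such a lookahead the parser cannot decide between expanding α and letting N vanish via β.

Nullable non-terminals: D.

D: nullable alternative(s) D → ε; FOLLOW(D) = { $ }
  D → ( P: FIRST \ {ε} = { '(' } — disjoint from FOLLOW(D)
  D → +: FIRST \ {ε} = { '+' } — disjoint from FOLLOW(D)
  D → f: FIRST \ {ε} = { 'f' } — disjoint from FOLLOW(D)
  D → ε: FIRST \ {ε} = { } — this is the only nullable alternative, skip

P has no nullable alternative, so no FIRST/FOLLOW check is needed there.

No FIRST/FOLLOW conflicts found.

Answer: No FIRST/FOLLOW conflicts.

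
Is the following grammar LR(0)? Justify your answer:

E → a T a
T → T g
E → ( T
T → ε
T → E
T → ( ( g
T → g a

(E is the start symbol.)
No. Shift-reduce conflict between [T → .] and [E → . ( T]

A grammar is LR(0) if no state in the canonical LR(0) collection has:
  - both a shift item (dot before a terminal) and a complete item (shift-reduce conflict), or
  - two or more complete items (reduce-reduce conflict; the accept item [E' → E .] counts as a complete item here).

Augment with E' → E and build the canonical LR(0) collection (I0 = CLOSURE({[E' → . E]}), then GOTO on every symbol after a dot until no new states appear). It has 14 states:
  I0: { [E → . ( T], [E → . a T a], [E' → . E] }  — shift
  I1: { [E → ( . T], [E → . ( T], [E → . a T a], [T → . ( ( g], [T → . E], [T → . T g], [T → . g a], [T → .] }  — shift, reduce
  I2: { [E' → E .] }  — accept
  I3: { [E → . ( T], [E → . a T a], [E → a . T a], [T → . ( ( g], [T → . E], [T → . T g], [T → . g a], [T → .] }  — shift, reduce
  I4: { [E → ( . T], [E → . ( T], [E → . a T a], [T → ( . ( g], [T → . ( ( g], [T → . E], [T → . T g], [T → . g a], [T → .] }  — shift, reduce
  I5: { [T → E .] }  — reduce
  I6: { [E → a T . a], [T → T . g] }  — shift
  I7: { [T → g . a] }  — shift
  I8: { [T → g a .] }  — reduce
  I9: { [E → a T a .] }  — reduce
  I10: { [T → T g .] }  — reduce
  I11: { [E → ( . T], [E → . ( T], [E → . a T a], [T → ( ( . g], [T → ( . ( g], [T → . ( ( g], [T → . E], [T → . T g], [T → . g a], [T → .] }  — shift, reduce
  I12: { [E → ( T .], [T → T . g] }  — shift, reduce
  I13: { [T → ( ( g .], [T → g . a] }  — shift, reduce

Conflict in state I1:
  Shift-reduce conflict between [T → .] and [E → . ( T]
So the grammar is NOT LR(0).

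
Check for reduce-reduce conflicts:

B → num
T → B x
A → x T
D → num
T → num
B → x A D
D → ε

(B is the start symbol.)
Yes — I8: [B → num .] vs [T → num .]

Augment with B' → B and build the canonical LR(0) collection (I0 = CLOSURE({[B' → . B]}), then GOTO on every symbol after a dot until no new states appear). It has 12 states:
  I0: { [B → . num], [B → . x A D], [B' → . B] }  — shift
  I1: { [B' → B .] }  — accept
  I2: { [B → num .] }  — reduce
  I3: { [A → . x T], [B → x . A D] }  — shift
  I4: { [B → x A . D], [D → . num], [D → .] }  — shift, reduce
  I5: { [A → x . T], [B → . num], [B → . x A D], [T → . B x], [T → . num] }  — shift
  I6: { [T → B . x] }  — shift
  I7: { [A → x T .] }  — reduce
  I8: { [B → num .], [T → num .] }  — 2 reduces
  I9: { [T → B x .] }  — reduce
  I10: { [B → x A D .] }  — reduce
  I11: { [D → num .] }  — reduce

I8 contains complete items [B → num .], [T → num .] — reduce-reduce conflict.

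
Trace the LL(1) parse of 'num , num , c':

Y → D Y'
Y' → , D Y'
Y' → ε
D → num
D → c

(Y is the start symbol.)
LL(1) parsing maintains a stack (initially the start symbol over $) and the input. At each step: if the stack top is a terminal, match it against the current input token; if it is a non-terminal N, replace it with the RHS of M[N, lookahead] (the unique production whose predict set contains the lookahead).

Stack is shown with the top on the left.

Stack     Input            Action
---------------------------------
Y $       num , num , c $  output Y → D Y'
D Y' $    num , num , c $  output D → num
num Y' $  num , num , c $  match 'num'
Y' $      , num , c $      output Y' → , D Y'
, D Y' $  , num , c $      match ','
D Y' $    num , c $        output D → num
num Y' $  num , c $        match 'num'
Y' $      , c $            output Y' → , D Y'
, D Y' $  , c $            match ','
D Y' $    c $              output D → c
c Y' $    c $              match 'c'
Y' $      $                output Y' → ε
$         $                accept

The string is accepted.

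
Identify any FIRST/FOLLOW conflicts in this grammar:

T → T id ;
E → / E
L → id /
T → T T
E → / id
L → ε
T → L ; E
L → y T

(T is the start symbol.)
No FIRST/FOLLOW conflicts.

A FIRST/FOLLOW conflict occurs when a non-terminal N has a nullable alternative N → β (β ⇒* ε) and another alternative N → α with FIRST(α) ∩ FOLLOW(N) ≠ ∅: on such a lookahead the parser cannot decide between expanding α and letting N vanish via β.

Nullable non-terminals: L.

L: nullable alternative(s) L → ε; FOLLOW(L) = { ';' }
  L → id /: FIRST \ {ε} = { 'id' } — disjoint from FOLLOW(L)
  L → ε: FIRST \ {ε} = { } — this is the only nullable alternative, skip
  L → y T: FIRST \ {ε} = { 'y' } — disjoint from FOLLOW(L)

E, T have no nullable alternative, so no FIRST/FOLLOW check is needed there.

No FIRST/FOLLOW conflicts found.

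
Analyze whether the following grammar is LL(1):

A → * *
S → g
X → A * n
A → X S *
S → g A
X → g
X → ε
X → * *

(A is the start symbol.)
No. Predict set conflict for A: { '*' }

A grammar is LL(1) if for each non-terminal N with multiple productions, the predict sets of those productions are pairwise disjoint, where PREDICT(N → α) = (FIRST(α) \ {ε}) ∪ (FOLLOW(N) if α ⇒* ε).

Relevant sets:
  FIRST(X) = { '*', 'g', ε }
  FIRST(S) = { 'g' }
  FIRST(A) = { '*', 'g' }
  FOLLOW(X) = { 'g' }

For A:
  PREDICT(A → '*' '*') = { '*' }
  PREDICT(A → X S '*') = { '*', 'g' }
For S:
  PREDICT(S → g) = { 'g' }
  PREDICT(S → g A) = { 'g' }
For X:
  PREDICT(X → A '*' n) = { '*', 'g' }
  PREDICT(X → g) = { 'g' }
  PREDICT(X → ε) = { 'g' }
  PREDICT(X → '*' '*') = { '*' }

Conflict found: Predict set conflict for A: { '*' }
The grammar is NOT LL(1).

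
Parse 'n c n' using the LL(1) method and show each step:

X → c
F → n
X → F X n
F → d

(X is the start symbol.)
LL(1) parsing maintains a stack (initially the start symbol over $) and the input. At each step: if the stack top is a terminal, match it against the current input token; if it is a non-terminal N, replace it with the RHS of M[N, lookahead] (the unique production whose predict set contains the lookahead).

Stack is shown with the top on the left.

Stack    Input    Action
------------------------
X $      n c n $  output X → F X n
F X n $  n c n $  output F → n
n X n $  n c n $  match 'n'
X n $    c n $    output X → c
c n $    c n $    match 'c'
n $      n $      match 'n'
$        $        accept

The string is accepted.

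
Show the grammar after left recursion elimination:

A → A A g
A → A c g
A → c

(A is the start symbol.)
A is directly left-recursive. The standard transformation for
  A → A α₁ | ... | A α_m | β₁ | ... | β_n
is
  A  → β₁ A' | ... | β_n A'
  A' → α₁ A' | ... | α_m A' | ε

A → c becomes A → c A'
A → A A g becomes A' → A g A'
A → A c g becomes A' → c g A'
Add A' → ε

Resulting grammar:
A → c A'
A' → A g A'
A' → c g A'
A' → ε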